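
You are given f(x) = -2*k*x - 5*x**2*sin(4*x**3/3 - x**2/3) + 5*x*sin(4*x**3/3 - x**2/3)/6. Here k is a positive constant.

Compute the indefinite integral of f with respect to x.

F(x) = -k*x**2 + 5*cos(4*x**3/3 - x**2/3)/4 + C

The integrand splits into summands that can be handled one at a time.
Check: d/dx[-k*x**2 + 5*cos(4*x**3/3 - x**2/3)/4] = -2*k*x - 5*x**2*sin(4*x**3/3 - x**2/3) + 5*x*sin(4*x**3/3 - x**2/3)/6 = f(x).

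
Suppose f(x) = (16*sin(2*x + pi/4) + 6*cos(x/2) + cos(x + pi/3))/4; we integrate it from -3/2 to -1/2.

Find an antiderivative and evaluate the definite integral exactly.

Antiderivative: F(x) = 3*sin(x/2) + sin(x + pi/3)/4 - 2*cos(2*x + pi/4); value = -2*sin(pi/4 + 1) + 2*sin(pi/4 + 3) - 3*sin(1/4) - cos(pi/6 + 3/2)/4 + cos(1/2 + pi/6)/4 + 3*sin(3/4)

Whatever form F(x) takes, F'(x) = f(x) is non-negotiable.
F(x) = 3*sin(x/2) + sin(x + pi/3)/4 - 2*cos(2*x + pi/4) is an antiderivative of f.
Check: d/dx[3*sin(x/2) + sin(x + pi/3)/4 - 2*cos(2*x + pi/4)] = 4*sin(2*x + pi/4) + 3*cos(x/2)/2 + cos(x + pi/3)/4, which equals f(x).
F(-1/2) = -2*sin(pi/4 + 1) - 3*sin(1/4) + cos(1/2 + pi/6)/4; F(-3/2) = -3*sin(3/4) + cos(pi/6 + 3/2)/4 - 2*sin(pi/4 + 3).
Integral = F(-1/2) - F(-3/2) = -2*sin(pi/4 + 1) + 2*sin(pi/4 + 3) - 3*sin(1/4) - cos(pi/6 + 3/2)/4 + cos(1/2 + pi/6)/4 + 3*sin(3/4).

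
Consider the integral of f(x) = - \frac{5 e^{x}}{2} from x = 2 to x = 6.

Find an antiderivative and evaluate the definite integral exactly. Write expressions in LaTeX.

Antiderivative: F(x) = - \frac{5 e^{x}}{2}; value = - \frac{5 e^{6}}{2} + \frac{5 e^{2}}{2}

For F(x) to be correct the identity F'(x) - f(x) = 0 must hold.
F(x) = - \frac{5 e^{x}}{2} is an antiderivative of f.
Check: d/dx[- \frac{5 e^{x}}{2}] = - \frac{5 e^{x}}{2} = f(x).
F(6) = - \frac{5 e^{6}}{2}; F(2) = - \frac{5 e^{2}}{2}.
Integral = F(6) - F(2) = - \frac{5 e^{6}}{2} + \frac{5 e^{2}}{2}.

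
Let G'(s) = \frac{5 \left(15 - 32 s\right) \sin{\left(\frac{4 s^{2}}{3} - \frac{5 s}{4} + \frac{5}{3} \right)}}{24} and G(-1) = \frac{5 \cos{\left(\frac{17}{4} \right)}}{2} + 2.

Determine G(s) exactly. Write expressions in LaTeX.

G'(s) matches the chain-rule pattern g'(h)*h' with inner function h(s) = \frac{4 s^{2}}{3} - \frac{5 s}{4} + \frac{5}{3}; substituting u = h(s) collapses the integral.
A general antiderivative is \frac{5 \cos{\left(\frac{4 s^{2}}{3} - \frac{5 s}{4} + \frac{5}{3} \right)}}{2} + C.
The condition gives C = \frac{5 \cos{\left(\frac{17}{4} \right)}}{2} + 2 - (\frac{5 \cos{\left(\frac{17}{4} \right)}}{2}) = 2.
So G(s) = \frac{5 \cos{\left(\frac{4 s^{2}}{3} - \frac{5 s}{4} + \frac{5}{3} \right)} + 4}{2}.
Check: d/ds[\frac{5 \cos{\left(\frac{4 s^{2}}{3} - \frac{5 s}{4} + \frac{5}{3} \right)} + 4}{2}] = - \frac{20 s \sin{\left(\frac{4 s^{2}}{3} - \frac{5 s}{4} + \frac{5}{3} \right)}}{3} + \frac{25 \sin{\left(\frac{4 s^{2}}{3} - \frac{5 s}{4} + \frac{5}{3} \right)}}{8}, which equals G'(s).

G(s) = \frac{5 \cos{\left(\frac{4 s^{2}}{3} - \frac{5 s}{4} + \frac{5}{3} \right)} + 4}{2}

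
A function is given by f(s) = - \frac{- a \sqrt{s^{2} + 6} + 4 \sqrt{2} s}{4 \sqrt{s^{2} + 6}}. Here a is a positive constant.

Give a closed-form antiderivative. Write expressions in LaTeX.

An antiderivative is F(s) = \frac{\sqrt{2} \left(\sqrt{2} a s - 8 \sqrt{s^{2} + 6}\right)}{8}.

An antiderivative F(s) passes only if d/ds[F] lands on f(s) exactly.
Check: d/ds[\frac{\sqrt{2} \left(\sqrt{2} a s - 8 \sqrt{s^{2} + 6}\right)}{8}] = \frac{a \sqrt{s^{2} + 6} - 4 \sqrt{2} s}{4 \sqrt{s^{2} + 6}}, which equals f(s).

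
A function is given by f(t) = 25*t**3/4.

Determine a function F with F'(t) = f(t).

For F(t) to be correct the identity F'(t) - f(t) = 0 must hold.
Check: d/dt[25*t**4/16] = 25*t**3/4 = f(t).

An antiderivative is F(t) = 25*t**4/16.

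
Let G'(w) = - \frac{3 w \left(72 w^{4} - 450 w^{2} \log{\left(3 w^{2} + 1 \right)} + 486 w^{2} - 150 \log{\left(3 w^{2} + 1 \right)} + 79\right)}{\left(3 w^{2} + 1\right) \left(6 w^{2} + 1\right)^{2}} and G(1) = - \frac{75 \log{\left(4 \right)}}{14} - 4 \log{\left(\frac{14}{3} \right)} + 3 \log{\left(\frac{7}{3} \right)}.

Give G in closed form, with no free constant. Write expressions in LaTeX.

G(w) = \frac{36 w^{2} \log{\left(2 w^{2} + \frac{1}{3} \right)} - 48 w^{2} \log{\left(4 w^{2} + \frac{2}{3} \right)} + 6 \log{\left(2 w^{2} + \frac{1}{3} \right)} - 75 \log{\left(3 w^{2} + 1 \right)} - 8 \log{\left(4 w^{2} + \frac{2}{3} \right)}}{2 \left(6 w^{2} + 1\right)}

Any candidate G(w) must reproduce the stated G'(w) exactly.
A general antiderivative is 3 \log{\left(2 w^{2} + \frac{1}{3} \right)} - 4 \log{\left(4 w^{2} + \frac{2}{3} \right)} - \frac{25 \log{\left(3 w^{2} + 1 \right)}}{2 \left(2 w^{2} + \frac{1}{3}\right)} + C.
The condition gives C = - \frac{75 \log{\left(4 \right)}}{14} - 4 \log{\left(\frac{14}{3} \right)} + 3 \log{\left(\frac{7}{3} \right)} - (- \frac{75 \log{\left(4 \right)}}{14} - 4 \log{\left(\frac{14}{3} \right)} + 3 \log{\left(\frac{7}{3} \right)}) = 0.
So G(w) = \frac{36 w^{2} \log{\left(2 w^{2} + \frac{1}{3} \right)} - 48 w^{2} \log{\left(4 w^{2} + \frac{2}{3} \right)} + 6 \log{\left(2 w^{2} + \frac{1}{3} \right)} - 75 \log{\left(3 w^{2} + 1 \right)} - 8 \log{\left(4 w^{2} + \frac{2}{3} \right)}}{2 \left(6 w^{2} + 1\right)}.
Check: d/dw[\frac{36 w^{2} \log{\left(2 w^{2} + \frac{1}{3} \right)} - 48 w^{2} \log{\left(4 w^{2} + \frac{2}{3} \right)} + 6 \log{\left(2 w^{2} + \frac{1}{3} \right)} - 75 \log{\left(3 w^{2} + 1 \right)} - 8 \log{\left(4 w^{2} + \frac{2}{3} \right)}}{2 \left(6 w^{2} + 1\right)}] = \frac{- 216 w^{5} + 1350 w^{3} \log{\left(3 w^{2} + 1 \right)} - 1458 w^{3} + 450 w \log{\left(3 w^{2} + 1 \right)} - 237 w}{108 w^{6} + 72 w^{4} + 15 w^{2} + 1}, which equals G'(w).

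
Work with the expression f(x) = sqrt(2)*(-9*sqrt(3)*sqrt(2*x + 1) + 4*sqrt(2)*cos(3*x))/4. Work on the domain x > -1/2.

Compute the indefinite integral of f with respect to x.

Recover f(x) by differentiating a candidate F(x); any mismatch rules it out.
Check: d/dx[-(3*x + 3/2)**(3/2) + 2*sin(3*x)/3] = sqrt(2)*(-9*sqrt(3)*sqrt(2*x + 1) + 4*sqrt(2)*cos(3*x))/4 = f(x).

F(x) = -(3*x + 3/2)**(3/2) + 2*sin(3*x)/3 + C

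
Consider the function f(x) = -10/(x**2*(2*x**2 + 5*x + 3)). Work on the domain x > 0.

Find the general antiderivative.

F(x) = 50*log(x)/9 - 10*log(x + 1) + 40*log(x + 3/2)/9 + 10/(3*x) + C

Factor the denominator (x**2*(x + 1)*(2*x + 3)) and decompose: f = 80/(9*(2*x + 3)) - 10/(x + 1) + 50/(9*x) - 10/(3*x**2); each piece integrates to a log, atan, or power term.
Check: d/dx[50*log(x)/9 - 10*log(x + 1) + 40*log(x + 3/2)/9 + 10/(3*x)] = -10/(2*x**4 + 5*x**3 + 3*x**2), which equals f(x).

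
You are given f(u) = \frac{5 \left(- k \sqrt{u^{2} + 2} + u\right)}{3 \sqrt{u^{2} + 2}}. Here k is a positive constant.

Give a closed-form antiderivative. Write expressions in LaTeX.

An antiderivative is F(u) = - \frac{5 k u}{3} + \frac{5 \sqrt{u^{2} + 2}}{3}.

Recover f(u) by differentiating a candidate F(u); any mismatch rules it out.
Check: d/du[- \frac{5 k u}{3} + \frac{5 \sqrt{u^{2} + 2}}{3}] = \frac{- 5 k \sqrt{u^{2} + 2} + 5 u}{3 \sqrt{u^{2} + 2}}, which equals f(u).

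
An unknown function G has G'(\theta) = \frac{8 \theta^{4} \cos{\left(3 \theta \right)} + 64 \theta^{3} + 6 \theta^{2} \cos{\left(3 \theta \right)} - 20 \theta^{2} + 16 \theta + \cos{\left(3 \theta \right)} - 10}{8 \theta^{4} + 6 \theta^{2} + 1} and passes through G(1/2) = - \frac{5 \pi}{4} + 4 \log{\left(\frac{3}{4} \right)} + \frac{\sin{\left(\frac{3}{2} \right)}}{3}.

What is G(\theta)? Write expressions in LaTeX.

G(\theta) = 4 \log{\left(\theta^{2} + \frac{1}{2} \right)} + \frac{\sin{\left(3 \theta \right)}}{3} - 5 \operatorname{atan}{\left(2 \theta \right)}

Recover the given G'(\theta) by differentiating a candidate G(\theta); any mismatch rules it out.
A general antiderivative is 4 \log{\left(\theta^{2} + \frac{1}{2} \right)} + \frac{\sin{\left(3 \theta \right)}}{3} - 5 \operatorname{atan}{\left(2 \theta \right)} + C.
The condition gives C = - \frac{5 \pi}{4} + 4 \log{\left(\frac{3}{4} \right)} + \frac{\sin{\left(\frac{3}{2} \right)}}{3} - (- \frac{5 \pi}{4} + 4 \log{\left(\frac{3}{4} \right)} + \frac{\sin{\left(\frac{3}{2} \right)}}{3}) = 0.
So G(\theta) = 4 \log{\left(\theta^{2} + \frac{1}{2} \right)} + \frac{\sin{\left(3 \theta \right)}}{3} - 5 \operatorname{atan}{\left(2 \theta \right)}.
Check: d/d\theta[4 \log{\left(\theta^{2} + \frac{1}{2} \right)} + \frac{\sin{\left(3 \theta \right)}}{3} - 5 \operatorname{atan}{\left(2 \theta \right)}] = \frac{8 \theta^{4} \cos{\left(3 \theta \right)} + 64 \theta^{3} + 6 \theta^{2} \cos{\left(3 \theta \right)} - 20 \theta^{2} + 16 \theta + \cos{\left(3 \theta \right)} - 10}{8 \theta^{4} + 6 \theta^{2} + 1} = G'(\theta).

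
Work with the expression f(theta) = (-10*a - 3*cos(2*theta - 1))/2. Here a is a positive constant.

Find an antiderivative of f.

Since d/dtheta undoes antidifferentiation here, F'(theta) = f(theta) is required of F(theta).
Check: d/dtheta[-(20*a*theta + 3*sin(2*theta - 1))/4] = -5*a - 3*cos(2*theta - 1)/2, which equals f(theta).

An antiderivative is F(theta) = -(20*a*theta + 3*sin(2*theta - 1))/4.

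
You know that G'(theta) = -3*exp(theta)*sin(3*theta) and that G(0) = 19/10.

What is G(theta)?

G(theta) = -3*exp(theta)*sin(3*theta)/10 + 9*exp(theta)*cos(3*theta)/10 + 1

Since d/dtheta undoes antidifferentiation here, G(theta) must give back the stated G'(theta).
A general antiderivative is -3*exp(theta)*sin(3*theta)/10 + 9*exp(theta)*cos(3*theta)/10 + C.
The condition gives C = 19/10 - (9/10) = 1.
So G(theta) = -3*exp(theta)*sin(3*theta)/10 + 9*exp(theta)*cos(3*theta)/10 + 1.
Check: d/dtheta[-3*exp(theta)*sin(3*theta)/10 + 9*exp(theta)*cos(3*theta)/10 + 1] = -3*exp(theta)*sin(3*theta) = G'(theta).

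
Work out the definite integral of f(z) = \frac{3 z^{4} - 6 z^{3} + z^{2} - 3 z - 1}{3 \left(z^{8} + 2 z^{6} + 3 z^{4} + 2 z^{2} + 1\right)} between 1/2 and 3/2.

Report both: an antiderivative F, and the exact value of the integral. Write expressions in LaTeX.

Antiderivative: F(z) = \frac{\frac{1}{2} - \frac{z}{3}}{z^{4} + z^{2} + 1}; value = - \frac{16}{63}

Recognize the product-rule pattern: f = u'v + uv' with u = \frac{1}{z^{4} + z^{2} + 1}, v = \frac{1}{2} - \frac{z}{3}, so integration by parts undoes it.
F(z) = \frac{\frac{1}{2} - \frac{z}{3}}{z^{4} + z^{2} + 1} is an antiderivative of f.
Check: d/dz[\frac{\frac{1}{2} - \frac{z}{3}}{z^{4} + z^{2} + 1}] = \frac{3 z^{4} - 6 z^{3} + z^{2} - 3 z - 1}{3 z^{8} + 6 z^{6} + 9 z^{4} + 6 z^{2} + 3}, which equals f(z).
F(3/2) = 0; F(1/2) = \frac{16}{63}.
Integral = F(3/2) - F(1/2) = - \frac{16}{63}.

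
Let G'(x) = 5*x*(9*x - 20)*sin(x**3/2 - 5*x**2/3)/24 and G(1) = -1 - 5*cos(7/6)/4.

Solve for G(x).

The substitution u = x**3/2 - 5*x**2/3 works: G'(x) is exactly (dG/du)*(du/dx) for that inner function.
A general antiderivative is -5*cos(x**3/2 - 5*x**2/3)/4 + C.
The condition gives C = -1 - 5*cos(7/6)/4 - (-5*cos(7/6)/4) = -1.
So G(x) = (-5*cos(x**3/2 - 5*x**2/3) - 4)/4.
Check: d/dx[(-5*cos(x**3/2 - 5*x**2/3) - 4)/4] = 15*x**2*sin(x**3/2 - 5*x**2/3)/8 - 25*x*sin(x**3/2 - 5*x**2/3)/6, which equals G'(x).

G(x) = (-5*cos(x**3/2 - 5*x**2/3) - 4)/4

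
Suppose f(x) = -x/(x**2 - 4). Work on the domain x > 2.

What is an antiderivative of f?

The denominator factors as (x - 2)*(x + 2); partial fractions split f into directly integrable pieces: -1/(2*(x + 2)) - 1/(2*(x - 2)).
Check: d/dx[-log(x**2 - 4)/2] = -x/(x**2 - 4) = f(x).

An antiderivative is F(x) = -log(x**2 - 4)/2.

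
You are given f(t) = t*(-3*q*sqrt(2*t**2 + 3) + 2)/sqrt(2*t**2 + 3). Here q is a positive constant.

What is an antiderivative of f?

An antiderivative is F(t) = -3*q*t**2/2 + sqrt(2*t**2 + 3).

A first test for any F(t): its t-derivative must equal f(t) identically.
Check: d/dt[-3*q*t**2/2 + sqrt(2*t**2 + 3)] = (-3*q*t*sqrt(2*t**2 + 3) + 2*t)/sqrt(2*t**2 + 3), which equals f(t).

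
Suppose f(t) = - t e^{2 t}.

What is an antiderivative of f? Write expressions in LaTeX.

f has the shape u'v + uv' for u = \frac{1}{4} - \frac{t}{2} and v = e^{2 t} — it is the derivative of the product u*v.
Check: d/dt[\frac{\left(1 - 2 t\right) e^{2 t}}{4}] = - t e^{2 t} = f(t).

An antiderivative is F(t) = \frac{\left(1 - 2 t\right) e^{2 t}}{4}.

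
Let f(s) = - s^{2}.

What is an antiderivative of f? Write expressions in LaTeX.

Check any antiderivative F(s) by computing F'(s) and comparing it with f(s).
Check: d/ds[- \frac{s^{3}}{3}] = - s^{2} = f(s).

An antiderivative is F(s) = - \frac{s^{3}}{3}.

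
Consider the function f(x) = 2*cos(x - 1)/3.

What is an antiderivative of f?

Check any antiderivative F(x) by computing F'(x) and comparing it with f(x).
Check: d/dx[2*sin(x - 1)/3] = 2*cos(x - 1)/3 = f(x).

An antiderivative is F(x) = 2*sin(x - 1)/3.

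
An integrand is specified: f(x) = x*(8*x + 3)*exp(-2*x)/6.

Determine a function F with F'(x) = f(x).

An antiderivative is F(x) = -2*x**2*exp(-2*x)/3 - 11*x*exp(-2*x)/12 - 11*exp(-2*x)/24.

f has the shape u'v + uv' for u = -2*x**2/3 - 11*x/12 - 11/24 and v = exp(-2*x) — it is the derivative of the product u*v.
Check: d/dx[-2*x**2*exp(-2*x)/3 - 11*x*exp(-2*x)/12 - 11*exp(-2*x)/24] = (8*x**2 + 3*x)*exp(-2*x)/6, which equals f(x).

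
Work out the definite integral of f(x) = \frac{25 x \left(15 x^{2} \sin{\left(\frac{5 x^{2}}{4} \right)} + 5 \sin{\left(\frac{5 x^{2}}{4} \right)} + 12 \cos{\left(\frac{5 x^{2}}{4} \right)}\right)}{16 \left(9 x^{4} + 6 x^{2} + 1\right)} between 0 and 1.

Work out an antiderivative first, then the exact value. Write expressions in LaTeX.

f has the shape u'v + uv' for u = - \frac{25}{16 \left(\frac{3 x^{2}}{2} + \frac{1}{2}\right)} and v = \cos{\left(\frac{5 x^{2}}{4} \right)} — it is the derivative of the product u*v.
F(x) = - \frac{25 \cos{\left(\frac{5 x^{2}}{4} \right)}}{8 \left(3 x^{2} + 1\right)} is an antiderivative of f.
Check: d/dx[- \frac{25 \cos{\left(\frac{5 x^{2}}{4} \right)}}{8 \left(3 x^{2} + 1\right)}] = \frac{375 x^{3} \sin{\left(\frac{5 x^{2}}{4} \right)} + 125 x \sin{\left(\frac{5 x^{2}}{4} \right)} + 300 x \cos{\left(\frac{5 x^{2}}{4} \right)}}{144 x^{4} + 96 x^{2} + 16}, which equals f(x).
F(1) = - \frac{25 \cos{\left(\frac{5}{4} \right)}}{32}; F(0) = - \frac{25}{8}.
Integral = F(1) - F(0) = \frac{25}{8} - \frac{25 \cos{\left(\frac{5}{4} \right)}}{32}.

Antiderivative: F(x) = - \frac{25 \cos{\left(\frac{5 x^{2}}{4} \right)}}{8 \left(3 x^{2} + 1\right)}; value = \frac{25}{8} - \frac{25 \cos{\left(\frac{5}{4} \right)}}{32}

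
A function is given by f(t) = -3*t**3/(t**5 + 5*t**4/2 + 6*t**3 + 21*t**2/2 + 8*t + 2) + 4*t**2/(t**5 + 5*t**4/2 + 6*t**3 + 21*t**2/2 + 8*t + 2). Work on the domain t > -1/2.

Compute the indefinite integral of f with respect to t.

Factor the denominator ((t + 1)**2*(2*t + 1)*(t**2 + 4)) and decompose: f = -8*(73*t - 28)/(425*(t**2 + 4)) + 44/(17*(2*t + 1)) + 2/(25*(t + 1)) - 14/(5*(t + 1)**2); each piece integrates to a log, atan, or power term.
Check: d/dt[(550*t*log(t + 1/2) + 34*t*log(t + 1) - 292*t*log(t**2 + 4) + 112*t*atan(t/2) + 550*log(t + 1/2) + 34*log(t + 1) - 292*log(t**2 + 4) + 112*atan(t/2) + 1190)/(425*t + 425)] = (-6*t**3 + 8*t**2)/(2*t**5 + 5*t**4 + 12*t**3 + 21*t**2 + 16*t + 4), which equals f(t).

F(t) = (550*t*log(t + 1/2) + 34*t*log(t + 1) - 292*t*log(t**2 + 4) + 112*t*atan(t/2) + 550*log(t + 1/2) + 34*log(t + 1) - 292*log(t**2 + 4) + 112*atan(t/2) + 1190)/(425*t + 425) + C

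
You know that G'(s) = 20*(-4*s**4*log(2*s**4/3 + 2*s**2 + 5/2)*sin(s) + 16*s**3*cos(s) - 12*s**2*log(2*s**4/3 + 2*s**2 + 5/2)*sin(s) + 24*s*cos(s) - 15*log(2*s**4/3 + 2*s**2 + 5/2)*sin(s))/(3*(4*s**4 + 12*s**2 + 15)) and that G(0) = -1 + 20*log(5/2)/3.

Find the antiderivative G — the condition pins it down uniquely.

G'(s) has the shape u'v + uv' for u = 20*cos(s)/3 and v = log(2*s**4/3 + 2*s**2 + 5/2) — it is the derivative of the product u*v.
A general antiderivative is 20*log(2*s**4/3 + 2*s**2 + 5/2)*cos(s)/3 + C.
The condition gives C = -1 + 20*log(5/2)/3 - (20*log(5/2)/3) = -1.
So G(s) = (20*log(2*s**4/3 + 2*s**2 + 5/2)*cos(s) - 3)/3.
Check: d/ds[(20*log(2*s**4/3 + 2*s**2 + 5/2)*cos(s) - 3)/3] = (-80*s**4*log(2*s**4/3 + 2*s**2 + 5/2)*sin(s) + 320*s**3*cos(s) - 240*s**2*log(2*s**4/3 + 2*s**2 + 5/2)*sin(s) + 480*s*cos(s) - 300*log(2*s**4/3 + 2*s**2 + 5/2)*sin(s))/(12*s**4 + 36*s**2 + 45), which equals G'(s).

G(s) = (20*log(2*s**4/3 + 2*s**2 + 5/2)*cos(s) - 3)/3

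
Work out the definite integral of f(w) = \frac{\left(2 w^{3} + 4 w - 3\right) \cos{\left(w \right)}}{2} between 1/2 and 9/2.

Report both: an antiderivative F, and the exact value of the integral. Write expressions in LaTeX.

Recover f(w) by differentiating a candidate F(w); any mismatch rules it out.
F(w) = w^{3} \sin{\left(w \right)} + 3 w^{2} \cos{\left(w \right)} - 4 w \sin{\left(w \right)} - \frac{3 \sin{\left(w \right)}}{2} - 4 \cos{\left(w \right)} is an antiderivative of f.
Check: d/dw[w^{3} \sin{\left(w \right)} + 3 w^{2} \cos{\left(w \right)} - 4 w \sin{\left(w \right)} - \frac{3 \sin{\left(w \right)}}{2} - 4 \cos{\left(w \right)}] = w^{3} \cos{\left(w \right)} + 2 w \cos{\left(w \right)} - \frac{3 \cos{\left(w \right)}}{2}, which equals f(w).
F(9/2) = \frac{573 \sin{\left(\frac{9}{2} \right)}}{8} + \frac{227 \cos{\left(\frac{9}{2} \right)}}{4}; F(1/2) = - \frac{13 \cos{\left(\frac{1}{2} \right)}}{4} - \frac{27 \sin{\left(\frac{1}{2} \right)}}{8}.
Integral = F(9/2) - F(1/2) = \frac{573 \sin{\left(\frac{9}{2} \right)}}{8} + \frac{227 \cos{\left(\frac{9}{2} \right)}}{4} + \frac{27 \sin{\left(\frac{1}{2} \right)}}{8} + \frac{13 \cos{\left(\frac{1}{2} \right)}}{4}.

Antiderivative: F(w) = w^{3} \sin{\left(w \right)} + 3 w^{2} \cos{\left(w \right)} - 4 w \sin{\left(w \right)} - \frac{3 \sin{\left(w \right)}}{2} - 4 \cos{\left(w \right)}; value = \frac{573 \sin{\left(\frac{9}{2} \right)}}{8} + \frac{227 \cos{\left(\frac{9}{2} \right)}}{4} + \frac{27 \sin{\left(\frac{1}{2} \right)}}{8} + \frac{13 \cos{\left(\frac{1}{2} \right)}}{4}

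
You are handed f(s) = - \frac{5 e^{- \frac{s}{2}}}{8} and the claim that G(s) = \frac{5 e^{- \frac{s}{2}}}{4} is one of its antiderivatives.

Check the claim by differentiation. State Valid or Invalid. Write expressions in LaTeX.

d/ds[G] = - \frac{5 e^{- \frac{s}{2}}}{8}
This equals f(s) exactly, so the claim holds.

Valid - the claim checks out under differentiation.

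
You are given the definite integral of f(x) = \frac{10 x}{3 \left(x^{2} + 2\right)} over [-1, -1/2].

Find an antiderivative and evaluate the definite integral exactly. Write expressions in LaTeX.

f matches the chain-rule pattern g'(h)*h' with inner function h(x) = \frac{3 x^{2}}{2} + 3; substituting u = h(x) collapses the integral.
F(x) = \frac{5 \log{\left(\frac{x^{2}}{2} + 1 \right)}}{3} is an antiderivative of f.
Check: d/dx[\frac{5 \log{\left(\frac{x^{2}}{2} + 1 \right)}}{3}] = \frac{10 x}{3 x^{2} + 6}, which equals f(x).
F(-1/2) = \frac{5 \log{\left(\frac{9}{8} \right)}}{3}; F(-1) = \frac{5 \log{\left(\frac{3}{2} \right)}}{3}.
Integral = F(-1/2) - F(-1) = - \frac{5 \log{\left(\frac{9}{2} \right)}}{3} + \frac{5 \log{\left(\frac{27}{8} \right)}}{3}.

Antiderivative: F(x) = \frac{5 \log{\left(\frac{x^{2}}{2} + 1 \right)}}{3}; value = - \frac{5 \log{\left(\frac{9}{2} \right)}}{3} + \frac{5 \log{\left(\frac{27}{8} \right)}}{3}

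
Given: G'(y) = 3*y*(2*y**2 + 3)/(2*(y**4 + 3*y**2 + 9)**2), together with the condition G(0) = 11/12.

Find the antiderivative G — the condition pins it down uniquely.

G(y) = 1 - 1/(4*(y**4/3 + y**2 + 3))

The substitution u = y**4/3 + y**2 + 3 works: G'(y) is exactly (dG/du)*(du/dy) for that inner function.
A general antiderivative is -1/(4*(y**4/3 + y**2 + 3)) + C.
The condition gives C = 11/12 - (-1/12) = 1.
So G(y) = 1 - 1/(4*(y**4/3 + y**2 + 3)).
Check: d/dy[1 - 1/(4*(y**4/3 + y**2 + 3))] = (6*y**3 + 9*y)/(2*y**8 + 12*y**6 + 54*y**4 + 108*y**2 + 162), which equals G'(y).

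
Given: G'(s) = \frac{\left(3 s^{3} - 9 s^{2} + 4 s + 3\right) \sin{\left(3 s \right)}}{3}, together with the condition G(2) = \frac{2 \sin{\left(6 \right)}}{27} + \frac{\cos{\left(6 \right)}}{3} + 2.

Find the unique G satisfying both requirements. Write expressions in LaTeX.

G(s) = - \frac{s^{3} \cos{\left(3 s \right)}}{3} + \frac{s^{2} \sin{\left(3 s \right)}}{3} + s^{2} \cos{\left(3 s \right)} - \frac{2 s \sin{\left(3 s \right)}}{3} - \frac{2 s \cos{\left(3 s \right)}}{9} + \frac{2 \sin{\left(3 s \right)}}{27} - \frac{5 \cos{\left(3 s \right)}}{9} + 2

For G(s) to be correct, d/ds[G] must agree with the stated G'(s) identically.
A general antiderivative is - \frac{s^{3} \cos{\left(3 s \right)}}{3} + \frac{s^{2} \sin{\left(3 s \right)}}{3} + s^{2} \cos{\left(3 s \right)} - \frac{2 s \sin{\left(3 s \right)}}{3} - \frac{2 s \cos{\left(3 s \right)}}{9} + \frac{2 \sin{\left(3 s \right)}}{27} - \frac{5 \cos{\left(3 s \right)}}{9} + C.
The condition gives C = \frac{2 \sin{\left(6 \right)}}{27} + \frac{\cos{\left(6 \right)}}{3} + 2 - (\frac{2 \sin{\left(6 \right)}}{27} + \frac{\cos{\left(6 \right)}}{3}) = 2.
So G(s) = - \frac{s^{3} \cos{\left(3 s \right)}}{3} + \frac{s^{2} \sin{\left(3 s \right)}}{3} + s^{2} \cos{\left(3 s \right)} - \frac{2 s \sin{\left(3 s \right)}}{3} - \frac{2 s \cos{\left(3 s \right)}}{9} + \frac{2 \sin{\left(3 s \right)}}{27} - \frac{5 \cos{\left(3 s \right)}}{9} + 2.
Check: d/ds[- \frac{s^{3} \cos{\left(3 s \right)}}{3} + \frac{s^{2} \sin{\left(3 s \right)}}{3} + s^{2} \cos{\left(3 s \right)} - \frac{2 s \sin{\left(3 s \right)}}{3} - \frac{2 s \cos{\left(3 s \right)}}{9} + \frac{2 \sin{\left(3 s \right)}}{27} - \frac{5 \cos{\left(3 s \right)}}{9} + 2] = s^{3} \sin{\left(3 s \right)} - 3 s^{2} \sin{\left(3 s \right)} + \frac{4 s \sin{\left(3 s \right)}}{3} + \sin{\left(3 s \right)}, which equals G'(s).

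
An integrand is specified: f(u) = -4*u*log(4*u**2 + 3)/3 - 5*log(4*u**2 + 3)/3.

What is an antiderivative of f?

An antiderivative is F(u) = -(4*u**2*log(4*u**2 + 3) - 4*u**2 + 10*u*log(4*u**2 + 3) - 20*u + 3*log(u**2 + 3/4) + 10*sqrt(3)*atan(2*sqrt(3)*u/3))/6.

Integrate term by term and add the pieces.
Check: d/du[-(4*u**2*log(4*u**2 + 3) - 4*u**2 + 10*u*log(4*u**2 + 3) - 20*u + 3*log(u**2 + 3/4) + 10*sqrt(3)*atan(2*sqrt(3)*u/3))/6] = -4*u*log(4*u**2 + 3)/3 - 5*log(4*u**2 + 3)/3 = f(u).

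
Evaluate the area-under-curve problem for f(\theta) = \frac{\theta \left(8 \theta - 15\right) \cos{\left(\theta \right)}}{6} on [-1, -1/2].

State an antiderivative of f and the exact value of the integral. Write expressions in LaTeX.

Antiderivative: F(\theta) = \frac{8 \theta^{2} \sin{\left(\theta \right)} - 15 \theta \sin{\left(\theta \right)} + 16 \theta \cos{\left(\theta \right)} - 16 \sin{\left(\theta \right)} - 15 \cos{\left(\theta \right)}}{6}; value = - \frac{23 \cos{\left(\frac{1}{2} \right)}}{6} + \frac{13 \sin{\left(\frac{1}{2} \right)}}{12} + \frac{7 \sin{\left(1 \right)}}{6} + \frac{31 \cos{\left(1 \right)}}{6}

Since d/d\theta undoes antidifferentiation here, F'(\theta) = f(\theta) is required of F(\theta).
F(\theta) = \frac{8 \theta^{2} \sin{\left(\theta \right)} - 15 \theta \sin{\left(\theta \right)} + 16 \theta \cos{\left(\theta \right)} - 16 \sin{\left(\theta \right)} - 15 \cos{\left(\theta \right)}}{6} is an antiderivative of f.
Check: d/d\theta[\frac{8 \theta^{2} \sin{\left(\theta \right)} - 15 \theta \sin{\left(\theta \right)} + 16 \theta \cos{\left(\theta \right)} - 16 \sin{\left(\theta \right)} - 15 \cos{\left(\theta \right)}}{6}] = \frac{4 \theta^{2} \cos{\left(\theta \right)}}{3} - \frac{5 \theta \cos{\left(\theta \right)}}{2}, which equals f(\theta).
F(-1/2) = - \frac{23 \cos{\left(\frac{1}{2} \right)}}{6} + \frac{13 \sin{\left(\frac{1}{2} \right)}}{12}; F(-1) = - \frac{31 \cos{\left(1 \right)}}{6} - \frac{7 \sin{\left(1 \right)}}{6}.
Integral = F(-1/2) - F(-1) = - \frac{23 \cos{\left(\frac{1}{2} \right)}}{6} + \frac{13 \sin{\left(\frac{1}{2} \right)}}{12} + \frac{7 \sin{\left(1 \right)}}{6} + \frac{31 \cos{\left(1 \right)}}{6}.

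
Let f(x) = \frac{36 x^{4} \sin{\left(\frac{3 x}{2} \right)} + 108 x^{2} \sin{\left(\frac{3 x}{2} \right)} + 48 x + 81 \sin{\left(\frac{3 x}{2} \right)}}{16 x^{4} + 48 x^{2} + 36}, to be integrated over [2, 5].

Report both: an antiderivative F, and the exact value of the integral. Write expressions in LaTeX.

Antiderivative: F(x) = \frac{3 \left(- \left(2 x^{2} + 3\right) \cos{\left(\frac{3 x}{2} \right)} - 2\right)}{2 \left(2 x^{2} + 3\right)}; value = \frac{3 \cos{\left(3 \right)}}{2} - \frac{3 \cos{\left(\frac{15}{2} \right)}}{2} + \frac{126}{583}

Differentiate the proposed F(x) back; it has to land on f(x) exactly.
F(x) = \frac{3 \left(- \left(2 x^{2} + 3\right) \cos{\left(\frac{3 x}{2} \right)} - 2\right)}{2 \left(2 x^{2} + 3\right)} is an antiderivative of f.
Check: d/dx[\frac{3 \left(- \left(2 x^{2} + 3\right) \cos{\left(\frac{3 x}{2} \right)} - 2\right)}{2 \left(2 x^{2} + 3\right)}] = \frac{36 x^{4} \sin{\left(\frac{3 x}{2} \right)} + 108 x^{2} \sin{\left(\frac{3 x}{2} \right)} + 48 x + 81 \sin{\left(\frac{3 x}{2} \right)}}{16 x^{4} + 48 x^{2} + 36} = f(x).
F(5) = - \frac{3 \cos{\left(\frac{15}{2} \right)}}{2} - \frac{3}{53}; F(2) = - \frac{3}{11} - \frac{3 \cos{\left(3 \right)}}{2}.
Integral = F(5) - F(2) = \frac{3 \cos{\left(3 \right)}}{2} - \frac{3 \cos{\left(\frac{15}{2} \right)}}{2} + \frac{126}{583}.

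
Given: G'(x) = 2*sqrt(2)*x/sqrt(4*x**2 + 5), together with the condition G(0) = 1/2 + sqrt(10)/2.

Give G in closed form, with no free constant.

G(x) = (sqrt(2)*sqrt(4*x**2 + 5) + 1)/2

The substitution u = 2*x**2 + 5/2 works: G'(x) is exactly (dG/du)*(du/dx) for that inner function.
A general antiderivative is sqrt(2*x**2 + 5/2) + C.
The condition gives C = 1/2 + sqrt(10)/2 - (sqrt(10)/2) = 1/2.
So G(x) = (sqrt(2)*sqrt(4*x**2 + 5) + 1)/2.
Check: d/dx[(sqrt(2)*sqrt(4*x**2 + 5) + 1)/2] = 2*sqrt(2)*x/sqrt(4*x**2 + 5) = G'(x).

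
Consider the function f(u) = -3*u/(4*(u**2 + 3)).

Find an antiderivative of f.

An antiderivative is F(u) = -3*log(u**2 + 3)/8.

f matches the chain-rule pattern g'(h)*h' with inner function h(u) = u**2 + 3; substituting w = h(u) collapses the integral.
Check: d/du[-3*log(u**2 + 3)/8] = -3*u/(4*u**2 + 12), which equals f(u).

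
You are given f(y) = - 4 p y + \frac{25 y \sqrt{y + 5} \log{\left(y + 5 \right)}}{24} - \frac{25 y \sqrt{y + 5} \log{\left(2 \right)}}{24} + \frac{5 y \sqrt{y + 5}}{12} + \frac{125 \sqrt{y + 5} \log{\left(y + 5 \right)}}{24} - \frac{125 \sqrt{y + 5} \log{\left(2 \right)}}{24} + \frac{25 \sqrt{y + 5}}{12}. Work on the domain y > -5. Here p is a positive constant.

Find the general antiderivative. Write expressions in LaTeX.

F(y) = - \frac{24 p y^{2} - 5 y^{2} \sqrt{y + 5} \log{\left(\frac{y}{2} + \frac{5}{2} \right)} - 50 y \sqrt{y + 5} \log{\left(\frac{y}{2} + \frac{5}{2} \right)} - 125 \sqrt{y + 5} \log{\left(\frac{y}{2} + \frac{5}{2} \right)}}{12} + C

The integrand splits into summands that can be handled one at a time.
Check: d/dy[- \frac{24 p y^{2} - 5 y^{2} \sqrt{y + 5} \log{\left(\frac{y}{2} + \frac{5}{2} \right)} - 50 y \sqrt{y + 5} \log{\left(\frac{y}{2} + \frac{5}{2} \right)} - 125 \sqrt{y + 5} \log{\left(\frac{y}{2} + \frac{5}{2} \right)}}{12}] = \frac{- 96 p y \sqrt{y + 5} + 25 y^{2} \log{\left(y + 5 \right)} - 25 y^{2} \log{\left(2 \right)} + 10 y^{2} + 250 y \log{\left(y + 5 \right)} - 250 y \log{\left(2 \right)} + 100 y + 625 \log{\left(y + 5 \right)} - 625 \log{\left(2 \right)} + 250}{24 \sqrt{y + 5}}, which equals f(y).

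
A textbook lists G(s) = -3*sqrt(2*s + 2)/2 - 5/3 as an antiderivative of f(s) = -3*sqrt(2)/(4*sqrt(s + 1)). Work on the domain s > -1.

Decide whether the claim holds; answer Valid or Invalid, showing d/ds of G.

d/ds[G] = -3*sqrt(2)/(4*sqrt(s + 1))
This equals f(s) exactly, so the claim holds.

Valid - differentiating G returns exactly f.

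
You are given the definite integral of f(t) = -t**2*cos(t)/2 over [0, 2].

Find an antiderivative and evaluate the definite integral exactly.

Antiderivative: F(t) = -t**2*sin(t)/2 - t*cos(t) + sin(t); value = -sin(2) - 2*cos(2)

Recover f(t) by differentiating a candidate F(t); any mismatch rules it out.
F(t) = -t**2*sin(t)/2 - t*cos(t) + sin(t) is an antiderivative of f.
Check: d/dt[-t**2*sin(t)/2 - t*cos(t) + sin(t)] = -t**2*cos(t)/2 = f(t).
F(2) = -sin(2) - 2*cos(2); F(0) = 0.
Integral = F(2) - F(0) = -sin(2) - 2*cos(2).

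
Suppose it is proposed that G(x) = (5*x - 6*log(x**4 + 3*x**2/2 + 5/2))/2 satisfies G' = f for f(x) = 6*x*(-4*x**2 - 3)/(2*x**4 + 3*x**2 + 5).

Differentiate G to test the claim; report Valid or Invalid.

Invalid: d/dx[G] - f = 5/2, which is not 0.

d/dx[G] = (10*x**4 - 48*x**3 + 15*x**2 - 36*x + 25)/(4*x**4 + 6*x**2 + 10)
d/dx[G] - f(x) = 5/2 != 0.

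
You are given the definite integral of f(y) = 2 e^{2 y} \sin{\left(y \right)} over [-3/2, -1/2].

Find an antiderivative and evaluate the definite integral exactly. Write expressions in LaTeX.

Whatever form F(y) takes, F'(y) = f(y) is non-negotiable.
F(y) = \frac{4 e^{2 y} \sin{\left(y \right)}}{5} - \frac{2 e^{2 y} \cos{\left(y \right)}}{5} is an antiderivative of f.
Check: d/dy[\frac{4 e^{2 y} \sin{\left(y \right)}}{5} - \frac{2 e^{2 y} \cos{\left(y \right)}}{5}] = 2 e^{2 y} \sin{\left(y \right)} = f(y).
F(-1/2) = - \frac{4 \sin{\left(\frac{1}{2} \right)}}{5 e} - \frac{2 \cos{\left(\frac{1}{2} \right)}}{5 e}; F(-3/2) = - \frac{4 \sin{\left(\frac{3}{2} \right)}}{5 e^{3}} - \frac{2 \cos{\left(\frac{3}{2} \right)}}{5 e^{3}}.
Integral = F(-1/2) - F(-3/2) = - \frac{4 \sin{\left(\frac{1}{2} \right)}}{5 e} - \frac{2 \cos{\left(\frac{1}{2} \right)}}{5 e} + \frac{2 \cos{\left(\frac{3}{2} \right)}}{5 e^{3}} + \frac{4 \sin{\left(\frac{3}{2} \right)}}{5 e^{3}}.

Antiderivative: F(y) = \frac{4 e^{2 y} \sin{\left(y \right)}}{5} - \frac{2 e^{2 y} \cos{\left(y \right)}}{5}; value = - \frac{4 \sin{\left(\frac{1}{2} \right)}}{5 e} - \frac{2 \cos{\left(\frac{1}{2} \right)}}{5 e} + \frac{2 \cos{\left(\frac{3}{2} \right)}}{5 e^{3}} + \frac{4 \sin{\left(\frac{3}{2} \right)}}{5 e^{3}}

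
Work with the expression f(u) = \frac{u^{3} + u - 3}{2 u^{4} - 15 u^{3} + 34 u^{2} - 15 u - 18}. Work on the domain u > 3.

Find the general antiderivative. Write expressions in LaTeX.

F(u) = \frac{- 470 u \log{\left(u - 3 \right)} + 686 u \log{\left(u - 2 \right)} + 29 u \log{\left(u + \frac{1}{2} \right)} + 1410 \log{\left(u - 3 \right)} - 2058 \log{\left(u - 2 \right)} - 87 \log{\left(u + \frac{1}{2} \right)} - 1890}{490 \left(u - 3\right)} + C

The denominator factors as \left(u - 3\right)^{2} \left(u - 2\right) \left(2 u + 1\right); partial fractions split f into directly integrable pieces: \frac{29}{245 \left(2 u + 1\right)} + \frac{7}{5 \left(u - 2\right)} - \frac{47}{49 \left(u - 3\right)} + \frac{27}{7 \left(u - 3\right)^{2}}.
Check: d/du[\frac{- 470 u \log{\left(u - 3 \right)} + 686 u \log{\left(u - 2 \right)} + 29 u \log{\left(u + \frac{1}{2} \right)} + 1410 \log{\left(u - 3 \right)} - 2058 \log{\left(u - 2 \right)} - 87 \log{\left(u + \frac{1}{2} \right)} - 1890}{490 \left(u - 3\right)}] = \frac{u^{3} + u - 3}{2 u^{4} - 15 u^{3} + 34 u^{2} - 15 u - 18} = f(u).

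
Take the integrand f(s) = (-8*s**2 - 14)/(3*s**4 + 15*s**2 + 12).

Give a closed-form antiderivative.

For F(s) to be correct the identity F'(s) - f(s) = 0 must hold.
Check: d/ds[-(3*atan(s/2) + 2*atan(s))/3] = (-8*s**2 - 14)/(3*s**4 + 15*s**2 + 12) = f(s).

An antiderivative is F(s) = -(3*atan(s/2) + 2*atan(s))/3.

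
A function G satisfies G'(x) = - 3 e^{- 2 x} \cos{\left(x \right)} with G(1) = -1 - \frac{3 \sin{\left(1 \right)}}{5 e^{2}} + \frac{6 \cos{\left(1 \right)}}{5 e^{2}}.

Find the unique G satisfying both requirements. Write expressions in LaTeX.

Since d/dx undoes antidifferentiation here, G(x) must give back the stated G'(x).
A general antiderivative is - \frac{3 e^{- 2 x} \sin{\left(x \right)}}{5} + \frac{6 e^{- 2 x} \cos{\left(x \right)}}{5} + C.
The condition gives C = -1 - \frac{3 \sin{\left(1 \right)}}{5 e^{2}} + \frac{6 \cos{\left(1 \right)}}{5 e^{2}} - (- \frac{3 \sin{\left(1 \right)}}{5 e^{2}} + \frac{6 \cos{\left(1 \right)}}{5 e^{2}}) = -1.
So G(x) = \frac{\left(- 5 e^{2 x} - 3 \sin{\left(x \right)} + 6 \cos{\left(x \right)}\right) e^{- 2 x}}{5}.
Check: d/dx[\frac{\left(- 5 e^{2 x} - 3 \sin{\left(x \right)} + 6 \cos{\left(x \right)}\right) e^{- 2 x}}{5}] = - 3 e^{- 2 x} \cos{\left(x \right)} = G'(x).

G(x) = \frac{\left(- 5 e^{2 x} - 3 \sin{\left(x \right)} + 6 \cos{\left(x \right)}\right) e^{- 2 x}}{5}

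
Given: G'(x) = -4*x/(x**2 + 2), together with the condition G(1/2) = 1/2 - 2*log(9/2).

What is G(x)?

G(x) = 1/2 - 2*log(2*x**2 + 4)

The substitution u = 2*x**2 + 4 works: G'(x) is exactly (dG/du)*(du/dx) for that inner function.
A general antiderivative is -2*log(2*x**2 + 4) + C.
The condition gives C = 1/2 - 2*log(9/2) - (-2*log(9/2)) = 1/2.
So G(x) = 1/2 - 2*log(2*x**2 + 4).
Check: d/dx[1/2 - 2*log(2*x**2 + 4)] = -4*x/(x**2 + 2) = G'(x).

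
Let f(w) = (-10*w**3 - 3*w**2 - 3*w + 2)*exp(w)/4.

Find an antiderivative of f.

An antiderivative is F(w) = -(10*w**3 - 27*w**2 + 57*w - 59)*exp(w)/4.

Recognize the product-rule pattern: f = u'v + uv' with u = -5*w**3/2 + 27*w**2/4 - 57*w/4 + 59/4, v = exp(w), so integration by parts undoes it.
Check: d/dw[-(10*w**3 - 27*w**2 + 57*w - 59)*exp(w)/4] = -5*w**3*exp(w)/2 - 3*w**2*exp(w)/4 - 3*w*exp(w)/4 + exp(w)/2, which equals f(w).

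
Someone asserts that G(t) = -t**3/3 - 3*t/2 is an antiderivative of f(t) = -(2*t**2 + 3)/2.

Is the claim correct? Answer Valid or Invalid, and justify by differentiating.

d/dt[G] = -t**2 - 3/2
This equals f(t) exactly, so the claim holds.

Valid: G'(t) = f(t).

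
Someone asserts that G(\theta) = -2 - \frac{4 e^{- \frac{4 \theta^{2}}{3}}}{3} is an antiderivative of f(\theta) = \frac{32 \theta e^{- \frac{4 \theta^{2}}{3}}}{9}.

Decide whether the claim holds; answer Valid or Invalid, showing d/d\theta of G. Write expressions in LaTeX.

d/d\theta[G] = \frac{32 \theta e^{- \frac{4 \theta^{2}}{3}}}{9}
This equals f(\theta) exactly, so the claim holds.

Valid - differentiating G returns exactly f.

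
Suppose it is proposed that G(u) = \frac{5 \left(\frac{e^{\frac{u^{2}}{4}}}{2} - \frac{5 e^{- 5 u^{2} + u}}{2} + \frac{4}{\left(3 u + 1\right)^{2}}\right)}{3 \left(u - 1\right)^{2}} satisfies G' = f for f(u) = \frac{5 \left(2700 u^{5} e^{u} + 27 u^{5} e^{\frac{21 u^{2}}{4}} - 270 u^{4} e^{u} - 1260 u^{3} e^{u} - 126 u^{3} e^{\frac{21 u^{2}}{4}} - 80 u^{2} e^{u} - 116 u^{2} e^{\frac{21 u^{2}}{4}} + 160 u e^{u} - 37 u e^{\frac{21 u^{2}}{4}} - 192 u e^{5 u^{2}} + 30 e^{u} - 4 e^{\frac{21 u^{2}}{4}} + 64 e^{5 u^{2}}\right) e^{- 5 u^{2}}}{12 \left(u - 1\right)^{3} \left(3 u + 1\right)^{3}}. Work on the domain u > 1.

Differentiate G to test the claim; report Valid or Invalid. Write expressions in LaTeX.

Valid: G'(u) = f(u).

d/du[G] = \frac{13500 u^{5} e^{u} e^{- 5 u^{2}} + 135 u^{5} e^{\frac{u^{2}}{4}} - 1350 u^{4} e^{u} e^{- 5 u^{2}} - 6300 u^{3} e^{u} e^{- 5 u^{2}} - 630 u^{3} e^{\frac{u^{2}}{4}} - 400 u^{2} e^{u} e^{- 5 u^{2}} - 580 u^{2} e^{\frac{u^{2}}{4}} + 800 u e^{u} e^{- 5 u^{2}} - 185 u e^{\frac{u^{2}}{4}} - 960 u + 150 e^{u} e^{- 5 u^{2}} - 20 e^{\frac{u^{2}}{4}} + 320}{324 u^{6} - 648 u^{5} + 108 u^{4} + 336 u^{3} - 36 u^{2} - 72 u - 12}
This equals f(u) exactly, so the claim holds.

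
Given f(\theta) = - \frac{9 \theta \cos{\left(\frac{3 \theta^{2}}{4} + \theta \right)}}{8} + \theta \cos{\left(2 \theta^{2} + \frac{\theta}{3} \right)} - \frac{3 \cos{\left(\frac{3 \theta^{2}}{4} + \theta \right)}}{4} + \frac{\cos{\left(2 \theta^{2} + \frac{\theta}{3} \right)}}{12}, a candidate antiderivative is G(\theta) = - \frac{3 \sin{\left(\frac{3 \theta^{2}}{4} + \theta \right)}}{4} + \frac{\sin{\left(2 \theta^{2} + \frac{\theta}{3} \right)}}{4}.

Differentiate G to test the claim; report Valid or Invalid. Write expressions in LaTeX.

Valid - the claim checks out under differentiation.

d/d\theta[G] = - \frac{9 \theta \cos{\left(\frac{3 \theta^{2}}{4} + \theta \right)}}{8} + \theta \cos{\left(2 \theta^{2} + \frac{\theta}{3} \right)} - \frac{3 \cos{\left(\frac{3 \theta^{2}}{4} + \theta \right)}}{4} + \frac{\cos{\left(2 \theta^{2} + \frac{\theta}{3} \right)}}{12}
This equals f(\theta) exactly, so the claim holds.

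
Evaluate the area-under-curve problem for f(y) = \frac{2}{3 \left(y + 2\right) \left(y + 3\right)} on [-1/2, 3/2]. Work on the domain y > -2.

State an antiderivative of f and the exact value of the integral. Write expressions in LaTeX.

The denominator factors as 3 \left(y + 2\right) \left(y + 3\right); partial fractions split f into directly integrable pieces: - \frac{2}{3 \left(y + 3\right)} + \frac{2}{3 \left(y + 2\right)}.
F(y) = \frac{2 \log{\left(y + 2 \right)}}{3} - \frac{2 \log{\left(y + 3 \right)}}{3} is an antiderivative of f.
Check: d/dy[\frac{2 \log{\left(y + 2 \right)}}{3} - \frac{2 \log{\left(y + 3 \right)}}{3}] = \frac{2}{3 y^{2} + 15 y + 18}, which equals f(y).
F(3/2) = - \frac{2 \log{\left(\frac{9}{2} \right)}}{3} + \frac{2 \log{\left(\frac{7}{2} \right)}}{3}; F(-1/2) = - \frac{2 \log{\left(\frac{5}{2} \right)}}{3} + \frac{2 \log{\left(\frac{3}{2} \right)}}{3}.
Integral = F(3/2) - F(-1/2) = - \frac{2 \log{\left(\frac{9}{2} \right)}}{3} - \frac{2 \log{\left(\frac{3}{2} \right)}}{3} + \frac{2 \log{\left(\frac{5}{2} \right)}}{3} + \frac{2 \log{\left(\frac{7}{2} \right)}}{3}.

Antiderivative: F(y) = \frac{2 \log{\left(y + 2 \right)}}{3} - \frac{2 \log{\left(y + 3 \right)}}{3}; value = - \frac{2 \log{\left(\frac{9}{2} \right)}}{3} - \frac{2 \log{\left(\frac{3}{2} \right)}}{3} + \frac{2 \log{\left(\frac{5}{2} \right)}}{3} + \frac{2 \log{\left(\frac{7}{2} \right)}}{3}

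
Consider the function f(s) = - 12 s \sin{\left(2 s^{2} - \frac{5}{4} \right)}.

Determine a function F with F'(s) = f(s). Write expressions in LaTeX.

f matches the chain-rule pattern g'(h)*h' with inner function h(s) = 2 s^{2} - \frac{5}{4}; substituting u = h(s) collapses the integral.
Check: d/ds[3 \cos{\left(2 s^{2} - \frac{5}{4} \right)}] = - 12 s \sin{\left(2 s^{2} - \frac{5}{4} \right)} = f(s).

An antiderivative is F(s) = 3 \cos{\left(2 s^{2} - \frac{5}{4} \right)}.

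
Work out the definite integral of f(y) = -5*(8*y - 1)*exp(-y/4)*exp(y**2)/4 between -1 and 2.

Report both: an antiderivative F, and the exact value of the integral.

Antiderivative: F(y) = -5*exp(-y/4)*exp(y**2); value = -5*exp(7/2) + 5*exp(5/4)

f matches the chain-rule pattern g'(h)*h' with inner function h(y) = y**2 - y/4; substituting u = h(y) collapses the integral.
F(y) = -5*exp(-y/4)*exp(y**2) is an antiderivative of f.
Check: d/dy[-5*exp(-y/4)*exp(y**2)] = (-40*y*exp(y**2) + 5*exp(y**2))*exp(-y/4)/4, which equals f(y).
F(2) = -5*exp(7/2); F(-1) = -5*exp(5/4).
Integral = F(2) - F(-1) = -5*exp(7/2) + 5*exp(5/4).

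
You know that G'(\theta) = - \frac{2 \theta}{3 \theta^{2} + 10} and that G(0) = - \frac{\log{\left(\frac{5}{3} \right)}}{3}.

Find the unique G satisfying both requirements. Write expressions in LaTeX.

The substitution u = \frac{\theta^{2}}{2} + \frac{5}{3} works: G'(\theta) is exactly (dG/du)*(du/d\theta) for that inner function.
A general antiderivative is - \frac{\log{\left(\frac{\theta^{2}}{2} + \frac{5}{3} \right)}}{3} + C.
The condition gives C = - \frac{\log{\left(\frac{5}{3} \right)}}{3} - (- \frac{\log{\left(\frac{5}{3} \right)}}{3}) = 0.
So G(\theta) = - \frac{\log{\left(\frac{\theta^{2}}{2} + \frac{5}{3} \right)}}{3}.
Check: d/d\theta[- \frac{\log{\left(\frac{\theta^{2}}{2} + \frac{5}{3} \right)}}{3}] = - \frac{2 \theta}{3 \theta^{2} + 10} = G'(\theta).

G(\theta) = - \frac{\log{\left(\frac{\theta^{2}}{2} + \frac{5}{3} \right)}}{3}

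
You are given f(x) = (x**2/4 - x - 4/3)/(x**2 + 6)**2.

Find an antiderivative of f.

An antiderivative is F(x) = (36 - 17*x)/(72*x**2 + 432) + sqrt(6)*atan(sqrt(6)*x/6)/432.

An antiderivative F(x) passes only if d/dx[F] lands on f(x) exactly.
Check: d/dx[(36 - 17*x)/(72*x**2 + 432) + sqrt(6)*atan(sqrt(6)*x/6)/432] = (3*x**2 - 12*x - 16)/(12*x**4 + 144*x**2 + 432), which equals f(x).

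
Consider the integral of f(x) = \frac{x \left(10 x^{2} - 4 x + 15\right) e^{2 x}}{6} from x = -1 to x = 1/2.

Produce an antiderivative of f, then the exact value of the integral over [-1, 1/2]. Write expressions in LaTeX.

Antiderivative: F(x) = \frac{5 x^{3} e^{2 x}}{6} - \frac{19 x^{2} e^{2 x}}{12} + \frac{17 x e^{2 x}}{6} - \frac{17 e^{2 x}}{12}; value = - \frac{7 e}{24} + \frac{20}{3 e^{2}}

f has the shape u'v + uv' for u = \frac{5 x^{3}}{6} - \frac{19 x^{2}}{12} + \frac{17 x}{6} - \frac{17}{12} and v = e^{2 x} — it is the derivative of the product u*v.
F(x) = \frac{5 x^{3} e^{2 x}}{6} - \frac{19 x^{2} e^{2 x}}{12} + \frac{17 x e^{2 x}}{6} - \frac{17 e^{2 x}}{12} is an antiderivative of f.
Check: d/dx[\frac{5 x^{3} e^{2 x}}{6} - \frac{19 x^{2} e^{2 x}}{12} + \frac{17 x e^{2 x}}{6} - \frac{17 e^{2 x}}{12}] = \frac{5 x^{3} e^{2 x}}{3} - \frac{2 x^{2} e^{2 x}}{3} + \frac{5 x e^{2 x}}{2}, which equals f(x).
F(1/2) = - \frac{7 e}{24}; F(-1) = - \frac{20}{3 e^{2}}.
Integral = F(1/2) - F(-1) = - \frac{7 e}{24} + \frac{20}{3 e^{2}}.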